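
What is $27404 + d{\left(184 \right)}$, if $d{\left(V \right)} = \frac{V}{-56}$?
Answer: $\frac{191805}{7} \approx 27401.0$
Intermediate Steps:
$d{\left(V \right)} = - \frac{V}{56}$ ($d{\left(V \right)} = V \left(- \frac{1}{56}\right) = - \frac{V}{56}$)
$27404 + d{\left(184 \right)} = 27404 - \frac{23}{7} = \frac{191805}{7}$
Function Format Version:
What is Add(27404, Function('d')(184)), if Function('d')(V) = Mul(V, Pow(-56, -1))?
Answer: Rational(191805, 7) ≈ 27401.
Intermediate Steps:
Function('d')(V) = Mul(Rational(-1, 56), V) (Function('d')(V) = Mul(V, Rational(-1, 56)) = Mul(Rational(-1, 56), V))
Add(27404, Function('d')(184)) = Add(27404, Mul(Rational(-1, 56), 184)) = Add(27404, Rational(-23, 7)) = Rational(191805, 7)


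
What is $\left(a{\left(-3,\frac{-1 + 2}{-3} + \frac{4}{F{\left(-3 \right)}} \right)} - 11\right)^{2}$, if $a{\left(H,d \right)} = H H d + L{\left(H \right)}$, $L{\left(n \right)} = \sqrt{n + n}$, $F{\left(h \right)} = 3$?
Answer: $\left(-2 + i \sqrt{6}\right)^{2} \approx -2.0 - 9.798 i$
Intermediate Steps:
$L{\left(n \right)} = \sqrt{2} \sqrt{n}$ ($L{\left(n \right)} = \sqrt{2 n} = \sqrt{2} \sqrt{n}$)
$a{\left(H,d \right)} = d H^{2} + \sqrt{2} \sqrt{H}$ ($a{\left(H,d \right)} = H H d + \sqrt{2} \sqrt{H} = H^{2} d + \sqrt{2} \sqrt{H} = d H^{2} + \sqrt{2} \sqrt{H}$)
$\left(a{\left(-3,\frac{-1 + 2}{-3} + \frac{4}{F{\left(-3 \right)}} \right)} - 11\right)^{2} = \left(\left(\left(\frac{-1 + 2}{-3} + \frac{4}{3}\right) \left(-3\right)^{2} + \sqrt{2} \sqrt{-3}\right) - 11\right)^{2} = \left(\left(\left(1 \left(- \frac{1}{3}\right) + 4 \cdot \frac{1}{3}\right) 9 + \sqrt{2} i \sqrt{3}\right) - 11\right)^{2} = \left(\left(\left(- \frac{1}{3} + \frac{4}{3}\right) 9 + i \sqrt{6}\right) - 11\right)^{2} = \left(\left(1 \cdot 9 + i \sqrt{6}\right) - 11\right)^{2} = \left(\left(9 + i \sqrt{6}\right) - 11\right)^{2} = \left(-2 + i \sqrt{6}\right)^{2}$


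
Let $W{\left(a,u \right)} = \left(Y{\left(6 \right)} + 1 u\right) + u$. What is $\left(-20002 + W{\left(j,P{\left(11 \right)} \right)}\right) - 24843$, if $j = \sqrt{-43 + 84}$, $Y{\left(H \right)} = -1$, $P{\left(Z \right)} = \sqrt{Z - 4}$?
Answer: $-44846 + 2 \sqrt{7} \approx -44841.0$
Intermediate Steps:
$P{\left(Z \right)} = \sqrt{-4 + Z}$ ($P{\left(Z \right)} = \sqrt{Z - 4} = \sqrt{-4 + Z}$)
$j = \sqrt{41} \approx 6.4031$
$W{\left(a,u \right)} = -1 + 2 u$ ($W{\left(a,u \right)} = \left(-1 + 1 u\right) + u = \left(-1 + u\right) + u = -1 + 2 u$)
$\left(-20002 + W{\left(j,P{\left(11 \right)} \right)}\right) - 24843 = \left(-20002 - \left(1 - 2 \sqrt{-4 + 11}\right)\right) - 24843 = \left(-20002 - \left(1 - 2 \sqrt{7}\right)\right) - 24843 = \left(-20003 + 2 \sqrt{7}\right) - 24843 = -44846 + 2 \sqrt{7}$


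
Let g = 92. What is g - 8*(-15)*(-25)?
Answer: -2908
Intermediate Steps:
g - 8*(-15)*(-25) = 92 - 8*(-15)*(-25) = 92 + 120*(-25) = 92 - 3000 = -2908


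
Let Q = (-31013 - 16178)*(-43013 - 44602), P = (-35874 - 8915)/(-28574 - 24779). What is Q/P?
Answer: 220595419376145/44789 ≈ 4.9252e+9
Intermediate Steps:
P = 44789/53353 (P = -44789/(-53353) = -44789*(-1/53353) = 44789/53353 ≈ 0.83948)
Q = 4134639465 (Q = -47191*(-87615) = 4134639465)
Q/P = 4134639465/(44789/53353) = 4134639465*(53353/44789) = 220595419376145/44789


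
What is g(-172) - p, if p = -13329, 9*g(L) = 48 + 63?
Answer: 40024/3 ≈ 13341.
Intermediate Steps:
g(L) = 37/3 (g(L) = (48 + 63)/9 = (⅑)*111 = 37/3)
g(-172) - p = 37/3 - 1*(-13329) = 37/3 + 13329 = 40024/3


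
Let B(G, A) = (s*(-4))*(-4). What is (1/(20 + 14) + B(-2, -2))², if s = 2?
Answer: 1185921/1156 ≈ 1025.9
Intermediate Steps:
B(G, A) = 32 (B(G, A) = (2*(-4))*(-4) = -8*(-4) = 32)
(1/(20 + 14) + B(-2, -2))² = (1/(20 + 14) + 32)² = (1/34 + 32)² = (1089/34)² = 1185921/1156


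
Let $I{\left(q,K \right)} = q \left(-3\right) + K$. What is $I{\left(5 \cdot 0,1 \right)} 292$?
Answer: $292$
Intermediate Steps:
$I{\left(q,K \right)} = K - 3 q$ ($I{\left(q,K \right)} = - 3 q + K = K - 3 q$)
$I{\left(5 \cdot 0,1 \right)} 292 = \left(1 - 3 \cdot 5 \cdot 0\right) 292 = \left(1 - 0\right) 292 = \left(1 + 0\right) 292 = 1 \cdot 292 = 292$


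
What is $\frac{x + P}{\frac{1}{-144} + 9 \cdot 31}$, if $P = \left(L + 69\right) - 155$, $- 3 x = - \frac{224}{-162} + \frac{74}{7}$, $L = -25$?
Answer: $- \frac{3129424}{7593075} \approx -0.41214$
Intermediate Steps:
$x = - \frac{6778}{1701}$ ($x = - \frac{- \frac{224}{-162} + \frac{74}{7}}{3} = - \frac{\left(-224\right) \left(- \frac{1}{162}\right) + 74 \cdot \frac{1}{7}}{3} = - \frac{\frac{112}{81} + \frac{74}{7}}{3} = \left(- \frac{1}{3}\right) \frac{6778}{567} = - \frac{6778}{1701} \approx -3.9847$)
$P = -111$ ($P = \left(-25 + 69\right) - 155 = 44 - 155 = -111$)
$\frac{x + P}{\frac{1}{-144} + 9 \cdot 31} = \frac{- \frac{6778}{1701} - 111}{\frac{1}{-144} + 9 \cdot 31} = - \frac{195589}{1701 \left(- \frac{1}{144} + 279\right)} = - \frac{195589}{1701 \cdot \frac{40175}{144}} = \left(- \frac{195589}{1701}\right) \frac{144}{40175} = - \frac{3129424}{7593075}$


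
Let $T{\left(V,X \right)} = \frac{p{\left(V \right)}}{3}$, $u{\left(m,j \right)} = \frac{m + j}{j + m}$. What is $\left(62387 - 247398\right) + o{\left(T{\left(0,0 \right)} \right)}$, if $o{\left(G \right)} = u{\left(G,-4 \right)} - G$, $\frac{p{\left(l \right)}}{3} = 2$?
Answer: $-185012$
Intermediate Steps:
$u{\left(m,j \right)} = 1$ ($u{\left(m,j \right)} = \frac{j + m}{j + m} = 1$)
$p{\left(l \right)} = 6$ ($p{\left(l \right)} = 3 \cdot 2 = 6$)
$T{\left(V,X \right)} = 2$ ($T{\left(V,X \right)} = \frac{6}{3} = 6 \cdot \frac{1}{3} = 2$)
$o{\left(G \right)} = 1 - G$
$\left(62387 - 247398\right) + o{\left(T{\left(0,0 \right)} \right)} = \left(62387 - 247398\right) + \left(1 - 2\right) = -185011 + \left(1 - 2\right) = -185011 - 1 = -185012$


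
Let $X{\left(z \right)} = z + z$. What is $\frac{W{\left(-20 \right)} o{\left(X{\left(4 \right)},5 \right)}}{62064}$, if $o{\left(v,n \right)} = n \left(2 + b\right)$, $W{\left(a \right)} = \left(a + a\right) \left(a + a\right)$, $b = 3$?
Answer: $\frac{2500}{3879} \approx 0.6445$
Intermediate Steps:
$X{\left(z \right)} = 2 z$
$W{\left(a \right)} = 4 a^{2}$ ($W{\left(a \right)} = 2 a 2 a = 4 a^{2}$)
$o{\left(v,n \right)} = 5 n$ ($o{\left(v,n \right)} = n \left(2 + 3\right) = n 5 = 5 n$)
$\frac{W{\left(-20 \right)} o{\left(X{\left(4 \right)},5 \right)}}{62064} = \frac{4 \left(-20\right)^{2} \cdot 5 \cdot 5}{62064} = 4 \cdot 400 \cdot 25 \cdot \frac{1}{62064} = 1600 \cdot 25 \cdot \frac{1}{62064} = 40000 \cdot \frac{1}{62064} = \frac{2500}{3879}$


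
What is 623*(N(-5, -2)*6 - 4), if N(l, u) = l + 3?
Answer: -9968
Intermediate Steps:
N(l, u) = 3 + l
623*(N(-5, -2)*6 - 4) = 623*((3 - 5)*6 - 4) = 623*(-2*6 - 4) = 623*(-12 - 4) = 623*(-16) = -9968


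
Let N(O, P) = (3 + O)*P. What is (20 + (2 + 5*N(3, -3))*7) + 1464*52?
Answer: 75532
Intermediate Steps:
N(O, P) = P*(3 + O)
(20 + (2 + 5*N(3, -3))*7) + 1464*52 = (20 + (2 + 5*(-3*(3 + 3)))*7) + 1464*52 = (20 + (2 + 5*(-3*6))*7) + 76128 = (20 + (2 + 5*(-18))*7) + 76128 = (20 + (2 - 90)*7) + 76128 = (20 - 88*7) + 76128 = (20 - 616) + 76128 = -596 + 76128 = 75532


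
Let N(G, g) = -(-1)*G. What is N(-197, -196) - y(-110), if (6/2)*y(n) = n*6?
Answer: 23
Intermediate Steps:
N(G, g) = G
y(n) = 2*n (y(n) = (n*6)/3 = (6*n)/3 = 2*n)
N(-197, -196) - y(-110) = -197 - 2*(-110) = -197 - 1*(-220) = -197 + 220 = 23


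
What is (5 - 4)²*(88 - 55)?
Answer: 33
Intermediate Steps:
(5 - 4)²*(88 - 55) = 1²*33 = 1*33 = 33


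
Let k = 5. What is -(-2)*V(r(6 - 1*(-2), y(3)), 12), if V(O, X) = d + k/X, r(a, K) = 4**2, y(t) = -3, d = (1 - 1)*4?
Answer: 5/6 ≈ 0.83333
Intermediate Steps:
d = 0 (d = 0*4 = 0)
r(a, K) = 16
V(O, X) = 5/X (V(O, X) = 0 + 5/X = 5/X)
-(-2)*V(r(6 - 1*(-2), y(3)), 12) = -(-2)*5/12 = -1*(-5/6) = 5/6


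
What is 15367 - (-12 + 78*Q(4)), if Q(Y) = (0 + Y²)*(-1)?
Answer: 16627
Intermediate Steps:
Q(Y) = -Y² (Q(Y) = Y²*(-1) = -Y²)
15367 - (-12 + 78*Q(4)) = 15367 - (-12 + 78*(-1*4²)) = 15367 - (-12 + 78*(-1*16)) = 15367 - (-12 + 78*(-16)) = 15367 - (-12 - 1248) = 15367 - 1*(-1260) = 15367 + 1260 = 16627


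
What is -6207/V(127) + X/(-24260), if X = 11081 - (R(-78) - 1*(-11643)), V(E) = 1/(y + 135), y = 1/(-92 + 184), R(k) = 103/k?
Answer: -36472346325431/43522440 ≈ -8.3801e+5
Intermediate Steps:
y = 1/92 ≈ 0.010870
V(E) = 92/12421 (V(E) = 1/(1/92 + 135) = 1/(12421/92) = 92/12421)
X = -43733/78 (X = 11081 - (103/(-78) - 1*(-11643)) = 11081 - (103*(-1/78) + 11643) = 11081 - (-103/78 + 11643) = 11081 - 1*908051/78 = 11081 - 908051/78 = -43733/78 ≈ -560.68)
-6207/V(127) + X/(-24260) = -6207/92/12421 - 43733/78/(-24260) = -6207*12421/92 - 43733/78*(-1/24260) = -77097147/92 + 43733/1892280 = -36472346325431/43522440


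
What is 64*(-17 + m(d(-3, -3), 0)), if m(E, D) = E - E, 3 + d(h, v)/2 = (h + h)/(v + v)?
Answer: -1088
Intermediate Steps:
d(h, v) = -6 + 2*h/v (d(h, v) = -6 + 2*((h + h)/(v + v)) = -6 + 2*((2*h)/((2*v))) = -6 + 2*((2*h)*(1/(2*v))) = -6 + 2*(h/v) = -6 + 2*h/v)
m(E, D) = 0
64*(-17 + m(d(-3, -3), 0)) = 64*(-17 + 0) = 64*(-17) = -1088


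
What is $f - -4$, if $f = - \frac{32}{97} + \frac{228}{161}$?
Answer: $\frac{79432}{15617} \approx 5.0863$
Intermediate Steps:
$f = \frac{16964}{15617}$ ($f = \left(-32\right) \frac{1}{97} + 228 \cdot \frac{1}{161} = - \frac{32}{97} + \frac{228}{161} = \frac{16964}{15617} \approx 1.0863$)
$f - -4 = \frac{16964}{15617} - -4 = \frac{16964}{15617} + 4 = \frac{79432}{15617}$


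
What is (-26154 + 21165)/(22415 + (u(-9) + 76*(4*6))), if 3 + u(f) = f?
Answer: -4989/24227 ≈ -0.20593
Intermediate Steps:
u(f) = -3 + f
(-26154 + 21165)/(22415 + (u(-9) + 76*(4*6))) = (-26154 + 21165)/(22415 + ((-3 - 9) + 76*(4*6))) = -4989/(22415 + (-12 + 76*24)) = -4989/(22415 + (-12 + 1824)) = -4989/(22415 + 1812) = -4989/24227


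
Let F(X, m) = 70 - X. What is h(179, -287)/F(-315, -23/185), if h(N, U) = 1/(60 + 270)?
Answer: 1/127050 ≈ 7.8709e-6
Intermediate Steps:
h(N, U) = 1/330
h(179, -287)/F(-315, -23/185) = 1/(330*(70 - 1*(-315))) = 1/(330*(70 + 315)) = (1/330)/385 = (1/330)*(1/385) = 1/127050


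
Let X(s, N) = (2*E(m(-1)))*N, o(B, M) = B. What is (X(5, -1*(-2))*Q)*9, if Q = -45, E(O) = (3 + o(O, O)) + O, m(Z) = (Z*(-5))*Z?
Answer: 11340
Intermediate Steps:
m(Z) = -5*Z² (m(Z) = (-5*Z)*Z = -5*Z²)
E(O) = 3 + 2*O (E(O) = (3 + O) + O = 3 + 2*O)
X(s, N) = -14*N (X(s, N) = (2*(3 + 2*(-5*(-1)²)))*N = (2*(3 + 2*(-5*1)))*N = (2*(3 + 2*(-5)))*N = (2*(3 - 10))*N = (2*(-7))*N = -14*N)
(X(5, -1*(-2))*Q)*9 = (-(-14)*(-2)*(-45))*9 = (-14*2*(-45))*9 = -28*(-45)*9 = 1260*9 = 11340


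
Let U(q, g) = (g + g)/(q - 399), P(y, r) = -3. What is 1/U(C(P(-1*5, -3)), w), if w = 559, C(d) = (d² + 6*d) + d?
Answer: -411/1118 ≈ -0.36762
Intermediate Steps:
C(d) = d² + 7*d
U(q, g) = 2*g/(-399 + q) (U(q, g) = (2*g)/(-399 + q) = 2*g/(-399 + q))
1/U(C(P(-1*5, -3)), w) = 1/(2*559/(-399 - 3*(7 - 3))) = 1/(2*559/(-399 - 3*4)) = 1/(2*559/(-399 - 12)) = 1/(2*559/(-411)) = 1/(2*559*(-1/411)) = 1/(-1118/411) = -411/1118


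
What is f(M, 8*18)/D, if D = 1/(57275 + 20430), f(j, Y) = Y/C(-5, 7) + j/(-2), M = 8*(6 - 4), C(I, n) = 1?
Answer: 10567880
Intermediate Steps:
M = 16 (M = 8*2 = 16)
f(j, Y) = Y - j/2 (f(j, Y) = Y/1 + j/(-2) = Y*1 + j*(-½) = Y - j/2)
D = 1/77705 ≈ 1.2869e-5
f(M, 8*18)/D = (8*18 - ½*16)/(1/77705) = (144 - 8)*77705 = 136*77705 = 10567880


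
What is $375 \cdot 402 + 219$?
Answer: $150969$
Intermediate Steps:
$375 \cdot 402 + 219 = 150750 + 219 = 150969$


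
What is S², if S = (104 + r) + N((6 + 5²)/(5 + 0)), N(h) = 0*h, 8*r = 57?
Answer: 790321/64 ≈ 12349.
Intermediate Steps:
r = 57/8 (r = (⅛)*57 = 57/8 ≈ 7.1250)
N(h) = 0
S = 889/8 (S = (104 + 57/8) + 0 = 889/8 + 0 = 889/8 ≈ 111.13)
S² = (889/8)² = 790321/64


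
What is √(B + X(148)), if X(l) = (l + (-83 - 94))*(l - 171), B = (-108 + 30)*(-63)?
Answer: √5581 ≈ 74.706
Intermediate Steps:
B = 4914 (B = -78*(-63) = 4914)
X(l) = (-177 + l)*(-171 + l) (X(l) = (l - 177)*(-171 + l) = (-177 + l)*(-171 + l))
√(B + X(148)) = √(4914 + (30267 + 148² - 348*148)) = √(4914 + (30267 + 21904 - 51504)) = √(4914 + 667) = √5581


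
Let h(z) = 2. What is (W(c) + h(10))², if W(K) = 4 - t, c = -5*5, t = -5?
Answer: 121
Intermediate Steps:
c = -25
W(K) = 9 (W(K) = 4 - 1*(-5) = 4 + 5 = 9)
(W(c) + h(10))² = (9 + 2)² = 11² = 121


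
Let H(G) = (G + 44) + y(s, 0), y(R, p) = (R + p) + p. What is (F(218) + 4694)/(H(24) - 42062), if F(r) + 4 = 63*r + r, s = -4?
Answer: -9321/20999 ≈ -0.44388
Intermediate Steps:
y(R, p) = R + 2*p
H(G) = 40 + G (H(G) = (G + 44) + (-4 + 2*0) = (44 + G) + (-4 + 0) = (44 + G) - 4 = 40 + G)
F(r) = -4 + 64*r (F(r) = -4 + (63*r + r) = -4 + 64*r)
(F(218) + 4694)/(H(24) - 42062) = ((-4 + 64*218) + 4694)/((40 + 24) - 42062) = ((-4 + 13952) + 4694)/(64 - 42062) = (13948 + 4694)/(-41998) = 18642*(-1/41998) = -9321/20999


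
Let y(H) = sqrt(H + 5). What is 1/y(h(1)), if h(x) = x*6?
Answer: sqrt(11)/11 ≈ 0.30151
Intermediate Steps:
h(x) = 6*x
y(H) = sqrt(5 + H)
1/y(h(1)) = 1/(sqrt(5 + 6*1)) = 1/(sqrt(5 + 6)) = 1/(sqrt(11)) = sqrt(11)/11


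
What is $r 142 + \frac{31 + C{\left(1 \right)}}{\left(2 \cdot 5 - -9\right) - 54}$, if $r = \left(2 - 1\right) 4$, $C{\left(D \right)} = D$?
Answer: $\frac{19848}{35} \approx 567.09$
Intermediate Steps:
$r = 4$ ($r = 1 \cdot 4 = 4$)
$r 142 + \frac{31 + C{\left(1 \right)}}{\left(2 \cdot 5 - -9\right) - 54} = 4 \cdot 142 + \frac{31 + 1}{\left(2 \cdot 5 - -9\right) - 54} = 568 + \frac{32}{\left(10 + 9\right) - 54} = 568 + \frac{32}{19 - 54} = 568 + \frac{32}{-35} = 568 + 32 \left(- \frac{1}{35}\right) = 568 - \frac{32}{35} = \frac{19848}{35}$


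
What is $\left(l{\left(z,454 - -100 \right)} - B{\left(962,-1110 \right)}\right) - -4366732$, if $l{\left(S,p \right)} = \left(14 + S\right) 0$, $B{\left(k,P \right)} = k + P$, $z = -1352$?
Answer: $4366880$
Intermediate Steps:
$B{\left(k,P \right)} = P + k$
$l{\left(S,p \right)} = 0$
$\left(l{\left(z,454 - -100 \right)} - B{\left(962,-1110 \right)}\right) - -4366732 = \left(0 - \left(-1110 + 962\right)\right) - -4366732 = \left(0 - -148\right) + 4366732 = \left(0 + 148\right) + 4366732 = 148 + 4366732 = 4366880$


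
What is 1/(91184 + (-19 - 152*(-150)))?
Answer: 1/113965 ≈ 8.7746e-6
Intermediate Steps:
1/(91184 + (-19 - 152*(-150))) = 1/(91184 + (-19 + 22800)) = 1/(91184 + 22781) = 1/113965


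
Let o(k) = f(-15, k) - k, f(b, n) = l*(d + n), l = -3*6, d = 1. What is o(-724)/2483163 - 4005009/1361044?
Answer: -9926392140995/3379694102172 ≈ -2.9371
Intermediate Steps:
l = -18
f(b, n) = -18 - 18*n (f(b, n) = -18*(1 + n) = -18 - 18*n)
o(k) = -18 - 19*k (o(k) = (-18 - 18*k) - k = -18 - 19*k)
o(-724)/2483163 - 4005009/1361044 = (-18 - 19*(-724))/2483163 - 4005009/1361044 = (-18 + 13756)*(1/2483163) - 4005009*1/1361044 = 13738*(1/2483163) - 4005009/1361044 = 13738/2483163 - 4005009/1361044 = -9926392140995/3379694102172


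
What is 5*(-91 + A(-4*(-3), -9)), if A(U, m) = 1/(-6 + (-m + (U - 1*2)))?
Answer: -5910/13 ≈ -454.62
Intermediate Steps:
A(U, m) = 1/(-8 + U - m) (A(U, m) = 1/(-6 + (-m + (U - 2))) = 1/(-6 + (-m + (-2 + U))) = 1/(-6 + (-2 + U - m)) = 1/(-8 + U - m))
5*(-91 + A(-4*(-3), -9)) = 5*(-91 - 1/(8 - 9 - (-4)*(-3))) = 5*(-91 - 1/(8 - 9 - 1*12)) = 5*(-91 - 1/(8 - 9 - 12)) = 5*(-91 - 1/(-13)) = 5*(-91 - 1*(-1/13)) = 5*(-91 + 1/13) = 5*(-1182/13) = -5910/13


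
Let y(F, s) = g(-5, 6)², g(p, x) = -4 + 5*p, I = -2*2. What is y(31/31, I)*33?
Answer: 27753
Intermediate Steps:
I = -4
y(F, s) = 841 (y(F, s) = (-4 + 5*(-5))² = (-4 - 25)² = (-29)² = 841)
y(31/31, I)*33 = 841*33 = 27753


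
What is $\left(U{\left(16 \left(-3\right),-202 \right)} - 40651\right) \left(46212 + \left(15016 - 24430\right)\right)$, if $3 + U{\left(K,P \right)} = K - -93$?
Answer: $-1494329982$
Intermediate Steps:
$U{\left(K,P \right)} = 90 + K$ ($U{\left(K,P \right)} = -3 + \left(K - -93\right) = -3 + \left(K + 93\right) = -3 + \left(93 + K\right) = 90 + K$)
$\left(U{\left(16 \left(-3\right),-202 \right)} - 40651\right) \left(46212 + \left(15016 - 24430\right)\right) = \left(\left(90 + 16 \left(-3\right)\right) - 40651\right) \left(46212 + \left(15016 - 24430\right)\right) = \left(\left(90 - 48\right) - 40651\right) \left(46212 - 9414\right) = \left(42 - 40651\right) 36798 = \left(-40609\right) 36798 = -1494329982$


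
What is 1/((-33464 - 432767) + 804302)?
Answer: 1/338071 ≈ 2.9580e-6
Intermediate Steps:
1/((-33464 - 432767) + 804302) = 1/(-466231 + 804302) = 1/338071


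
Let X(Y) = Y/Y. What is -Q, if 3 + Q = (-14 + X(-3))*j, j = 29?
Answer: 380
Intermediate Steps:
X(Y) = 1
Q = -380 (Q = -3 + (-14 + 1)*29 = -3 - 13*29 = -3 - 377 = -380)
-Q = -1*(-380) = 380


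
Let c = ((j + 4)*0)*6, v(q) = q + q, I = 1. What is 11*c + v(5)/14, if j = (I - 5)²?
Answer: 5/7 ≈ 0.71429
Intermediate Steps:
j = 16 (j = (1 - 5)² = (-4)² = 16)
v(q) = 2*q
c = 0 (c = ((16 + 4)*0)*6 = (20*0)*6 = 0*6 = 0)
11*c + v(5)/14 = 11*0 + (2*5)/14 = 0 + 10*(1/14) = 0 + 5/7 = 5/7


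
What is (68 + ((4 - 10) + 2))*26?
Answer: 1664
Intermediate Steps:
(68 + ((4 - 10) + 2))*26 = (68 + (-6 + 2))*26 = (68 - 4)*26 = 64*26 = 1664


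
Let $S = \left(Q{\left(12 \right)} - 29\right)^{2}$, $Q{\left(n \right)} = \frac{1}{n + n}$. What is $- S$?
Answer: $- \frac{483025}{576} \approx -838.58$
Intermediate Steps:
$Q{\left(n \right)} = \frac{1}{2 n}$
$S = \frac{483025}{576}$ ($S = \left(\frac{1}{2 \cdot 12} - 29\right)^{2} = \left(\frac{1}{2} \cdot \frac{1}{12} - 29\right)^{2} = \left(\frac{1}{24} - 29\right)^{2} = \left(- \frac{695}{24}\right)^{2} = \frac{483025}{576} \approx 838.58$)
$- S = \left(-1\right) \frac{483025}{576} = - \frac{483025}{576}$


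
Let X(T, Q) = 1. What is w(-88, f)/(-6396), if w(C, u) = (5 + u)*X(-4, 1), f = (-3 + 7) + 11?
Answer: -5/1599 ≈ -0.0031270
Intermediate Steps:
f = 15 (f = 4 + 11 = 15)
w(C, u) = 5 + u (w(C, u) = (5 + u)*1 = 5 + u)
w(-88, f)/(-6396) = (5 + 15)/(-6396) = 20*(-1/6396) = -5/1599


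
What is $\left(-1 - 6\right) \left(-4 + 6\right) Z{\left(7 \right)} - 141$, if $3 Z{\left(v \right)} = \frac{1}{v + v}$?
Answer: $- \frac{424}{3} \approx -141.33$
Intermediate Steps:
$Z{\left(v \right)} = \frac{1}{6 v}$ ($Z{\left(v \right)} = \frac{1}{3 \left(v + v\right)} = \frac{1}{3 \cdot 2 v} = \frac{\frac{1}{2} \frac{1}{v}}{3} = \frac{1}{6 v}$)
$\left(-1 - 6\right) \left(-4 + 6\right) Z{\left(7 \right)} - 141 = \left(-1 - 6\right) \left(-4 + 6\right) \frac{1}{6 \cdot 7} - 141 = \left(-7\right) 2 \cdot \frac{1}{6} \cdot \frac{1}{7} - 141 = \left(-14\right) \frac{1}{42} - 141 = - \frac{1}{3} - 141 = - \frac{424}{3}$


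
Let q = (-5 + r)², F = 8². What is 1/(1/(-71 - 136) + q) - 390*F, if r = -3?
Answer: -330644913/13247 ≈ -24960.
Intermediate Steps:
F = 64
q = 64 (q = (-5 - 3)² = (-8)² = 64)
1/(1/(-71 - 136) + q) - 390*F = 1/(1/(-71 - 136) + 64) - 390*64 = 1/(1/(-207) + 64) - 24960 = 1/(-1/207 + 64) - 24960 = 1/(13247/207) - 24960 = 207/13247 - 24960 = -330644913/13247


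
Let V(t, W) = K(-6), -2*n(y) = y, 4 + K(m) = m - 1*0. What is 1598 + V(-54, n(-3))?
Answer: 1588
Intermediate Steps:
K(m) = -4 + m (K(m) = -4 + (m - 1*0) = -4 + (m + 0) = -4 + m)
n(y) = -y/2
V(t, W) = -10 (V(t, W) = -4 - 6 = -10)
1598 + V(-54, n(-3)) = 1598 - 10 = 1588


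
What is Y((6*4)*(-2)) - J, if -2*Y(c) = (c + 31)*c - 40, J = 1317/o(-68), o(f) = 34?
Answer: -14509/34 ≈ -426.74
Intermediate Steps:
J = 1317/34 ≈ 38.735
Y(c) = 20 - c*(31 + c)/2 (Y(c) = -((c + 31)*c - 40)/2 = -((31 + c)*c - 40)/2 = -(c*(31 + c) - 40)/2 = -(-40 + c*(31 + c))/2 = 20 - c*(31 + c)/2)
Y((6*4)*(-2)) - J = (20 - 31*6*4*(-2)/2 - ((6*4)*(-2))²/2) - 1*1317/34 = (20 - 372*(-2) - (24*(-2))²/2) - 1317/34 = (20 - 31/2*(-48) - ½*(-48)²) - 1317/34 = (20 + 744 - ½*2304) - 1317/34 = (20 + 744 - 1152) - 1317/34 = -388 - 1317/34 = -14509/34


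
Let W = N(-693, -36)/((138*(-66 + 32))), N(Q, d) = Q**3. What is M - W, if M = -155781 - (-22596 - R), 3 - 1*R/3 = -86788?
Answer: 87984513/1564 ≈ 56256.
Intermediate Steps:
R = 260373 (R = 9 - 3*(-86788) = 9 + 260364 = 260373)
M = 127188 (M = -155781 - (-22596 - 1*260373) = -155781 - (-22596 - 260373) = -155781 - 1*(-282969) = -155781 + 282969 = 127188)
W = 110937519/1564 (W = (-693)**3/((138*(-66 + 32))) = -332812557/(138*(-34)) = -332812557/(-4692) = -332812557*(-1/4692) = 110937519/1564 ≈ 70932.)
M - W = 127188 - 1*110937519/1564 = 127188 - 110937519/1564 = 87984513/1564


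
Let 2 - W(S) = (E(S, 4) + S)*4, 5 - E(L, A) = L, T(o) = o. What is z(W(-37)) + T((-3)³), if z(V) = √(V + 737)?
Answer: -27 + √719 ≈ -0.18582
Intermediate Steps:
E(L, A) = 5 - L
W(S) = -18 (W(S) = 2 - ((5 - S) + S)*4 = 2 - 5*4 = 2 - 1*20 = 2 - 20 = -18)
z(V) = √(737 + V)
z(W(-37)) + T((-3)³) = √(737 - 18) + (-3)³ = √719 - 27 = -27 + √719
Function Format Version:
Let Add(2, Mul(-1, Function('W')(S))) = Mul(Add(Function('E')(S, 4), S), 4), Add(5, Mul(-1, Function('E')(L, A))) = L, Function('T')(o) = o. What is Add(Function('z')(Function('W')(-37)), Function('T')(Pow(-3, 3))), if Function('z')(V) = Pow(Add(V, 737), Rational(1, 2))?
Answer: Add(-27, Pow(719, Rational(1, 2))) ≈ -0.18582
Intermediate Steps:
Function('E')(L, A) = Add(5, Mul(-1, L))
Function('W')(S) = -18 (Function('W')(S) = Add(2, Mul(-1, Mul(Add(Add(5, Mul(-1, S)), S), 4))) = Add(2, Mul(-1, Mul(5, 4))) = Add(2, Mul(-1, 20)) = Add(2, -20) = -18)
Function('z')(V) = Pow(Add(737, V), Rational(1, 2))
Add(Function('z')(Function('W')(-37)), Function('T')(Pow(-3, 3))) = Add(Pow(Add(737, -18), Rational(1, 2)), Pow(-3, 3)) = Add(Pow(719, Rational(1, 2)), -27) = Add(-27, Pow(719, Rational(1, 2)))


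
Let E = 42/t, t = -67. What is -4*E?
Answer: 168/67 ≈ 2.5075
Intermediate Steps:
E = -42/67 (E = 42/(-67) = 42*(-1/67) = -42/67 ≈ -0.62687)
-4*E = -4*(-42/67) = 168/67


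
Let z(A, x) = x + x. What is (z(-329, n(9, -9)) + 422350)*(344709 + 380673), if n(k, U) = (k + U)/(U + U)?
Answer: 306365087700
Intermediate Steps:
n(k, U) = (U + k)/(2*U) (n(k, U) = (U + k)/((2*U)) = (U + k)*(1/(2*U)) = (U + k)/(2*U))
z(A, x) = 2*x
(z(-329, n(9, -9)) + 422350)*(344709 + 380673) = (2*((½)*(-9 + 9)/(-9)) + 422350)*(344709 + 380673) = (2*((½)*(-⅑)*0) + 422350)*725382 = (2*0 + 422350)*725382 = (0 + 422350)*725382 = 422350*725382 = 306365087700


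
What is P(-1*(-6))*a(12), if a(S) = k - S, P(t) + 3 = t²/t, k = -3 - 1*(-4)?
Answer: -33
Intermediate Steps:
k = 1 (k = -3 + 4 = 1)
P(t) = -3 + t (P(t) = -3 + t²/t = -3 + t)
a(S) = 1 - S
P(-1*(-6))*a(12) = (-3 - 1*(-6))*(1 - 1*12) = (-3 + 6)*(1 - 12) = 3*(-11) = -33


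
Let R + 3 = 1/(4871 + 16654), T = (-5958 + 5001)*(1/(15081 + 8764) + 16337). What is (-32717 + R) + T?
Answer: -1608283754164141/102652725 ≈ -1.5667e+7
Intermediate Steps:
T = -372804868062/23845 (T = -957*(1/23845 + 16337) = -957*389555766/23845 = -372804868062/23845 ≈ -1.5635e+7)
R = -64574/21525 (R = -3 + 1/(4871 + 16654) = -3 + 1/21525 = -64574/21525 ≈ -3.0000)
(-32717 + R) + T = (-32717 - 64574/21525) - 372804868062/23845 = -704297999/21525 - 372804868062/23845 = -1608283754164141/102652725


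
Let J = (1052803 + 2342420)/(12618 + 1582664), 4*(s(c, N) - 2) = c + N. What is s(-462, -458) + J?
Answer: -27717621/122714 ≈ -225.87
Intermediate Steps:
s(c, N) = 2 + N/4 + c/4 (s(c, N) = 2 + (c + N)/4 = 2 + (N + c)/4 = 2 + (N/4 + c/4) = 2 + N/4 + c/4)
J = 261171/122714 (J = 3395223/1595282 = 3395223*(1/1595282) = 261171/122714 ≈ 2.1283)
s(-462, -458) + J = (2 + (1/4)*(-458) + (1/4)*(-462)) + 261171/122714 = (2 - 229/2 - 231/2) + 261171/122714 = -228 + 261171/122714 = -27717621/122714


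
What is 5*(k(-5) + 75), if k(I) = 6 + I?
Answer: 380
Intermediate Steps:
5*(k(-5) + 75) = 5*((6 - 5) + 75) = 5*(1 + 75) = 5*76 = 380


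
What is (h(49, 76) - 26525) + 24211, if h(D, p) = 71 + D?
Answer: -2194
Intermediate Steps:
(h(49, 76) - 26525) + 24211 = ((71 + 49) - 26525) + 24211 = (120 - 26525) + 24211 = -26405 + 24211 = -2194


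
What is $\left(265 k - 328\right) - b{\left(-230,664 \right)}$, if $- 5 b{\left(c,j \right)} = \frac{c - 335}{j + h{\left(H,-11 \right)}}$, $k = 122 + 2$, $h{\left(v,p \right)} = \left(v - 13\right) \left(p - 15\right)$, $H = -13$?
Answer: $\frac{43592767}{1340} \approx 32532.0$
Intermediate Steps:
$h{\left(v,p \right)} = \left(-15 + p\right) \left(-13 + v\right)$ ($h{\left(v,p \right)} = \left(-13 + v\right) \left(-15 + p\right) = \left(-15 + p\right) \left(-13 + v\right)$)
$k = 124$
$b{\left(c,j \right)} = - \frac{-335 + c}{5 \left(676 + j\right)}$ ($b{\left(c,j \right)} = - \frac{\left(c - 335\right) \frac{1}{j - -676}}{5} = - \frac{\left(-335 + c\right) \frac{1}{j + \left(195 + 195 + 143 + 143\right)}}{5} = - \frac{\left(-335 + c\right) \frac{1}{j + 676}}{5} = - \frac{\left(-335 + c\right) \frac{1}{676 + j}}{5} = - \frac{\frac{1}{676 + j} \left(-335 + c\right)}{5} = - \frac{-335 + c}{5 \left(676 + j\right)}$)
$\left(265 k - 328\right) - b{\left(-230,664 \right)} = \left(265 \cdot 124 - 328\right) - \frac{335 - -230}{5 \left(676 + 664\right)} = \left(32860 - 328\right) - \frac{335 + 230}{5 \cdot 1340} = 32532 - \frac{1}{5} \cdot \frac{1}{1340} \cdot 565 = 32532 - \frac{113}{1340} = \frac{43592767}{1340}$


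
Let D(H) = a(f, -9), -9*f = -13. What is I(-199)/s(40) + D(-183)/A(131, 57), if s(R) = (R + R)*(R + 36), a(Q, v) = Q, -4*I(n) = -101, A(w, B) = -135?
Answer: -38689/5909760 ≈ -0.0065466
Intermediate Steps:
f = 13/9 (f = -⅑*(-13) = 13/9 ≈ 1.4444)
I(n) = 101/4 (I(n) = -¼*(-101) = 101/4)
D(H) = 13/9
s(R) = 2*R*(36 + R) (s(R) = (2*R)*(36 + R) = 2*R*(36 + R))
I(-199)/s(40) + D(-183)/A(131, 57) = 101/(4*((2*40*(36 + 40)))) + (13/9)/(-135) = 101/(4*((2*40*76))) + (13/9)*(-1/135) = (101/4)/6080 - 13/1215 = (101/4)*(1/6080) - 13/1215 = 101/24320 - 13/1215 = -38689/5909760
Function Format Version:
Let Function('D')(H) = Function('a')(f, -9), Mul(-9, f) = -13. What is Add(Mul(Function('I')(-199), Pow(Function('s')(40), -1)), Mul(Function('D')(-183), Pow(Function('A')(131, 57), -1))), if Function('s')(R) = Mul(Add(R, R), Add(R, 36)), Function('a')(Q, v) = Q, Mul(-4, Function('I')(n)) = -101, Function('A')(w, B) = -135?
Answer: Rational(-38689, 5909760) ≈ -0.0065466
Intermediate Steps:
f = Rational(13, 9) (f = Mul(Rational(-1, 9), -13) = Rational(13, 9) ≈ 1.4444)
Function('I')(n) = Rational(101, 4) (Function('I')(n) = Mul(Rational(-1, 4), -101) = Rational(101, 4))
Function('D')(H) = Rational(13, 9)
Function('s')(R) = Mul(2, R, Add(36, R)) (Function('s')(R) = Mul(Mul(2, R), Add(36, R)) = Mul(2, R, Add(36, R)))
Add(Mul(Function('I')(-199), Pow(Function('s')(40), -1)), Mul(Function('D')(-183), Pow(Function('A')(131, 57), -1))) = Add(Mul(Rational(101, 4), Pow(Mul(2, 40, Add(36, 40)), -1)), Mul(Rational(13, 9), Pow(-135, -1))) = Add(Mul(Rational(101, 4), Pow(Mul(2, 40, 76), -1)), Mul(Rational(13, 9), Rational(-1, 135))) = Add(Mul(Rational(101, 4), Pow(6080, -1)), Rational(-13, 1215)) = Add(Mul(Rational(101, 4), Rational(1, 6080)), Rational(-13, 1215)) = Add(Rational(101, 24320), Rational(-13, 1215)) = Rational(-38689, 5909760)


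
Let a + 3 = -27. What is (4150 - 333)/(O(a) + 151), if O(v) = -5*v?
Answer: 3817/301 ≈ 12.681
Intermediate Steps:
a = -30 (a = -3 - 27 = -30)
(4150 - 333)/(O(a) + 151) = (4150 - 333)/(-5*(-30) + 151) = 3817/(150 + 151) = 3817/301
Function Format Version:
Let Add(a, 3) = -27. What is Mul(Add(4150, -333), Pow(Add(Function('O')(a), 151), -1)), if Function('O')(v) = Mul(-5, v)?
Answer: Rational(3817, 301) ≈ 12.681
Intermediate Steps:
a = -30 (a = Add(-3, -27) = -30)
Mul(Add(4150, -333), Pow(Add(Function('O')(a), 151), -1)) = Mul(Add(4150, -333), Pow(Add(Mul(-5, -30), 151), -1)) = Mul(3817, Pow(Add(150, 151), -1)) = Mul(3817, Pow(301, -1)) = Mul(3817, Rational(1, 301)) = Rational(3817, 301)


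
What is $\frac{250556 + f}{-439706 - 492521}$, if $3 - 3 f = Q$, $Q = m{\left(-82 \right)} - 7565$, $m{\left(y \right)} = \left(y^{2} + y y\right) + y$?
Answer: $- \frac{745870}{2796681} \approx -0.2667$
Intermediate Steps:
$m{\left(y \right)} = y + 2 y^{2}$ ($m{\left(y \right)} = \left(y^{2} + y^{2}\right) + y = 2 y^{2} + y = y + 2 y^{2}$)
$Q = 5801$ ($Q = - 82 \left(1 + 2 \left(-82\right)\right) - 7565 = - 82 \left(1 - 164\right) - 7565 = \left(-82\right) \left(-163\right) - 7565 = 13366 - 7565 = 5801$)
$f = - \frac{5798}{3}$ ($f = 1 - \frac{5801}{3} = - \frac{5798}{3} \approx -1932.7$)
$\frac{250556 + f}{-439706 - 492521} = \frac{250556 - \frac{5798}{3}}{-439706 - 492521} = \frac{745870}{3 \left(-932227\right)} = \frac{745870}{3} \left(- \frac{1}{932227}\right) = - \frac{745870}{2796681}$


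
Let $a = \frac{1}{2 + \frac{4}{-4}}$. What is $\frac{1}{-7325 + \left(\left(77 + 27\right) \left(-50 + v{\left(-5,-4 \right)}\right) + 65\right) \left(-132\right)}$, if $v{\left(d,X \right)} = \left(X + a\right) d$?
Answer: $\frac{1}{464575} \approx 2.1525 \cdot 10^{-6}$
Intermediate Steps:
$a = 1$ ($a = \frac{1}{2 + 4 \left(- \frac{1}{4}\right)} = \frac{1}{2 - 1} = 1^{-1} = 1$)
$v{\left(d,X \right)} = d \left(1 + X\right)$ ($v{\left(d,X \right)} = \left(X + 1\right) d = \left(1 + X\right) d = d \left(1 + X\right)$)
$\frac{1}{-7325 + \left(\left(77 + 27\right) \left(-50 + v{\left(-5,-4 \right)}\right) + 65\right) \left(-132\right)} = \frac{1}{-7325 + \left(\left(77 + 27\right) \left(-50 - 5 \left(1 - 4\right)\right) + 65\right) \left(-132\right)} = \frac{1}{-7325 + \left(104 \left(-50 - -15\right) + 65\right) \left(-132\right)} = \frac{1}{-7325 + \left(104 \left(-50 + 15\right) + 65\right) \left(-132\right)} = \frac{1}{-7325 + \left(104 \left(-35\right) + 65\right) \left(-132\right)} = \frac{1}{-7325 + \left(-3640 + 65\right) \left(-132\right)} = \frac{1}{-7325 - -471900} = \frac{1}{-7325 + 471900} = \frac{1}{464575}$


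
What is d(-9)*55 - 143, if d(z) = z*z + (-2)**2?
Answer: 4532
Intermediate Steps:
d(z) = 4 + z**2 (d(z) = z**2 + 4 = 4 + z**2)
d(-9)*55 - 143 = (4 + (-9)**2)*55 - 143 = (4 + 81)*55 - 143 = 85*55 - 143 = 4675 - 143 = 4532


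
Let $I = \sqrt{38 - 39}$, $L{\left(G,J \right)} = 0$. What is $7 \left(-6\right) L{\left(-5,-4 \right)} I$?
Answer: $0$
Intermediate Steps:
$I = i$ ($I = \sqrt{-1} = i \approx 1.0 i$)
$7 \left(-6\right) L{\left(-5,-4 \right)} I = 7 \left(-6\right) 0 i = \left(-42\right) 0 i = 0 i = 0$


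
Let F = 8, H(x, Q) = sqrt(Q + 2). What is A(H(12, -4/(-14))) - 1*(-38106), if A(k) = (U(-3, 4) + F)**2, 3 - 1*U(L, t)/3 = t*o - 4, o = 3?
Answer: 38155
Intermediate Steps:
H(x, Q) = sqrt(2 + Q)
U(L, t) = 21 - 9*t (U(L, t) = 9 - 3*(t*3 - 4) = 9 - 3*(3*t - 4) = 9 - 3*(-4 + 3*t) = 9 + (12 - 9*t) = 21 - 9*t)
A(k) = 49 (A(k) = ((21 - 9*4) + 8)**2 = ((21 - 36) + 8)**2 = (-15 + 8)**2 = (-7)**2 = 49)
A(H(12, -4/(-14))) - 1*(-38106) = 49 - 1*(-38106) = 49 + 38106 = 38155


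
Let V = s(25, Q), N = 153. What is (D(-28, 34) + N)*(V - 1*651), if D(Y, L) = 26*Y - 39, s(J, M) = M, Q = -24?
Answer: 414450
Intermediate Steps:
D(Y, L) = -39 + 26*Y
V = -24
(D(-28, 34) + N)*(V - 1*651) = ((-39 + 26*(-28)) + 153)*(-24 - 1*651) = ((-39 - 728) + 153)*(-24 - 651) = (-767 + 153)*(-675) = -614*(-675) = 414450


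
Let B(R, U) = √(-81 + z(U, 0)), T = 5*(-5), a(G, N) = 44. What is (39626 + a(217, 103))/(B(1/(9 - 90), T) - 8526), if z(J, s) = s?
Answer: -112742140/24230919 - 39670*I/8076973 ≈ -4.6528 - 0.0049115*I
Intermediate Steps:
T = -25
B(R, U) = 9*I (B(R, U) = √(-81 + 0) = √(-81) = 9*I)
(39626 + a(217, 103))/(B(1/(9 - 90), T) - 8526) = (39626 + 44)/(9*I - 8526) = 39670/(-8526 + 9*I) = 39670*((-8526 - 9*I)/72692757) = 39670*(-8526 - 9*I)/72692757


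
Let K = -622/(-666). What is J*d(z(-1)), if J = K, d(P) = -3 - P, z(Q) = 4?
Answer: -2177/333 ≈ -6.5375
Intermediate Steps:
K = 311/333 (K = -622*(-1/666) = 311/333 ≈ 0.93393)
J = 311/333 ≈ 0.93393
J*d(z(-1)) = 311*(-3 - 1*4)/333 = 311*(-3 - 4)/333 = (311/333)*(-7) = -2177/333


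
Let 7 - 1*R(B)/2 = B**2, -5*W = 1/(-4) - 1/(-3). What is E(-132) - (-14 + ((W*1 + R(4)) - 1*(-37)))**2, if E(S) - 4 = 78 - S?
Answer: 680999/3600 ≈ 189.17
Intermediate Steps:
W = -1/60 (W = -(1/(-4) - 1/(-3))/5 = -(1*(-1/4) - 1*(-1/3))/5 = -(-1/4 + 1/3)/5 = -1/5*1/12 = -1/60 ≈ -0.016667)
E(S) = 82 - S (E(S) = 4 + (78 - S) = 82 - S)
R(B) = 14 - 2*B**2
E(-132) - (-14 + ((W*1 + R(4)) - 1*(-37)))**2 = (82 - 1*(-132)) - (-14 + ((-1/60*1 + (14 - 2*4**2)) - 1*(-37)))**2 = (82 + 132) - (-14 + ((-1/60 + (14 - 2*16)) + 37))**2 = 214 - (-14 + ((-1/60 + (14 - 32)) + 37))**2 = 214 - (-14 + ((-1/60 - 18) + 37))**2 = 214 - (-14 + (-1081/60 + 37))**2 = 214 - (-14 + 1139/60)**2 = 214 - (299/60)**2 = 214 - 1*89401/3600 = 214 - 89401/3600 = 680999/3600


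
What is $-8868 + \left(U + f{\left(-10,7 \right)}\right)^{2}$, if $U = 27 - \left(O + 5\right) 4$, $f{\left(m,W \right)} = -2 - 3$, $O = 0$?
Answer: $-8864$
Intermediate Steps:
$f{\left(m,W \right)} = -5$ ($f{\left(m,W \right)} = -2 - 3 = -5$)
$U = 7$ ($U = 27 - \left(0 + 5\right) 4 = 27 - 5 \cdot 4 = 27 - 20 = 7$)
$-8868 + \left(U + f{\left(-10,7 \right)}\right)^{2} = -8868 + \left(7 - 5\right)^{2} = -8868 + 2^{2} = -8868 + 4 = -8864$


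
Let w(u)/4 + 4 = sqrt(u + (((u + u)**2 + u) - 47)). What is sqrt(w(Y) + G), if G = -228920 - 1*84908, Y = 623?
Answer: 2*sqrt(-78461 + 3*sqrt(172635)) ≈ 555.75*I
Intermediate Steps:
w(u) = -16 + 4*sqrt(-47 + 2*u + 4*u**2) (w(u) = -16 + 4*sqrt(u + (((u + u)**2 + u) - 47)) = -16 + 4*sqrt(u + (((2*u)**2 + u) - 47)) = -16 + 4*sqrt(u + ((4*u**2 + u) - 47)) = -16 + 4*sqrt(u + ((u + 4*u**2) - 47)) = -16 + 4*sqrt(u + (-47 + u + 4*u**2)) = -16 + 4*sqrt(-47 + 2*u + 4*u**2))
G = -313828 (G = -228920 - 84908 = -313828)
sqrt(w(Y) + G) = sqrt((-16 + 4*sqrt(-47 + 2*623 + 4*623**2)) - 313828) = sqrt((-16 + 4*sqrt(-47 + 1246 + 4*388129)) - 313828) = sqrt((-16 + 4*sqrt(-47 + 1246 + 1552516)) - 313828) = sqrt((-16 + 4*sqrt(1553715)) - 313828) = sqrt((-16 + 4*(3*sqrt(172635))) - 313828) = sqrt((-16 + 12*sqrt(172635)) - 313828) = sqrt(-313844 + 12*sqrt(172635))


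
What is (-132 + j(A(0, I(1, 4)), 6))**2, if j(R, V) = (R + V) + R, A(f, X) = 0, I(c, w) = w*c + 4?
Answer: 15876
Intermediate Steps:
I(c, w) = 4 + c*w (I(c, w) = c*w + 4 = 4 + c*w)
j(R, V) = V + 2*R
(-132 + j(A(0, I(1, 4)), 6))**2 = (-132 + (6 + 2*0))**2 = (-132 + (6 + 0))**2 = (-132 + 6)**2 = (-126)**2 = 15876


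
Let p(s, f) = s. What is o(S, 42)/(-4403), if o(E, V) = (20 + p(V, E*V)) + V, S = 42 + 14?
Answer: -104/4403 ≈ -0.023620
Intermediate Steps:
S = 56
o(E, V) = 20 + 2*V (o(E, V) = (20 + V) + V = 20 + 2*V)
o(S, 42)/(-4403) = (20 + 2*42)/(-4403) = (20 + 84)*(-1/4403) = 104*(-1/4403) = -104/4403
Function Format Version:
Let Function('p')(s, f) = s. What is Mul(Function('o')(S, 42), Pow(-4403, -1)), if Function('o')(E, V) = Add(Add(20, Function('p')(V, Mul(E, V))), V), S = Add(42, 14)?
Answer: Rational(-104, 4403) ≈ -0.023620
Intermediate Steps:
S = 56
Function('o')(E, V) = Add(20, Mul(2, V)) (Function('o')(E, V) = Add(Add(20, V), V) = Add(20, Mul(2, V)))
Mul(Function('o')(S, 42), Pow(-4403, -1)) = Mul(Add(20, Mul(2, 42)), Pow(-4403, -1)) = Mul(Add(20, 84), Rational(-1, 4403)) = Mul(104, Rational(-1, 4403)) = Rational(-104, 4403)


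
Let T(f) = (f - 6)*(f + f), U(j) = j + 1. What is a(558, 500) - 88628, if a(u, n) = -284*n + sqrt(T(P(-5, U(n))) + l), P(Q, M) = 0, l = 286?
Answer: -230628 + sqrt(286) ≈ -2.3061e+5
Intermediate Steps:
U(j) = 1 + j
T(f) = 2*f*(-6 + f) (T(f) = (-6 + f)*(2*f) = 2*f*(-6 + f))
a(u, n) = sqrt(286) - 284*n (a(u, n) = -284*n + sqrt(2*0*(-6 + 0) + 286) = -284*n + sqrt(2*0*(-6) + 286) = -284*n + sqrt(0 + 286) = -284*n + sqrt(286) = sqrt(286) - 284*n)
a(558, 500) - 88628 = (sqrt(286) - 284*500) - 88628 = (sqrt(286) - 142000) - 88628 = (-142000 + sqrt(286)) - 88628 = -230628 + sqrt(286)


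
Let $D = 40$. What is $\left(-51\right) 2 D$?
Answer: $-4080$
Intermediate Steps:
$\left(-51\right) 2 D = \left(-51\right) 2 \cdot 40 = \left(-102\right) 40 = -4080$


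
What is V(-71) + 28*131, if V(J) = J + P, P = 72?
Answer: 3669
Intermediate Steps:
V(J) = 72 + J (V(J) = J + 72 = 72 + J)
V(-71) + 28*131 = (72 - 71) + 28*131 = 1 + 3668 = 3669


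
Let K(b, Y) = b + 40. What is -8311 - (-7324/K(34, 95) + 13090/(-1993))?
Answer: -605078755/73741 ≈ -8205.5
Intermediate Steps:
K(b, Y) = 40 + b
-8311 - (-7324/K(34, 95) + 13090/(-1993)) = -8311 - (-7324/(40 + 34) + 13090/(-1993)) = -8311 - (-7324/74 + 13090*(-1/1993)) = -8311 - (-7324*1/74 - 13090/1993) = -8311 - (-3662/37 - 13090/1993) = -8311 - 1*(-7782696/73741) = -8311 + 7782696/73741 = -605078755/73741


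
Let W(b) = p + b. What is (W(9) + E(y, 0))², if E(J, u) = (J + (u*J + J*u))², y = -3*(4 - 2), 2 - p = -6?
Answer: 2809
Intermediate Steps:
p = 8 (p = 2 - 1*(-6) = 2 + 6 = 8)
W(b) = 8 + b
y = -6 (y = -3*2 = -6)
E(J, u) = (J + 2*J*u)² (E(J, u) = (J + (J*u + J*u))² = (J + 2*J*u)²)
(W(9) + E(y, 0))² = ((8 + 9) + (-6)²*(1 + 2*0)²)² = (17 + 36*(1 + 0)²)² = (17 + 36*1²)² = (17 + 36*1)² = (17 + 36)² = 53² = 2809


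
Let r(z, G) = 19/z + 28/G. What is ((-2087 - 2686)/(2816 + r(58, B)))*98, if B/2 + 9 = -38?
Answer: -1275097404/7676497 ≈ -166.10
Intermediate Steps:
B = -94 (B = -18 + 2*(-38) = -18 - 76 = -94)
((-2087 - 2686)/(2816 + r(58, B)))*98 = ((-2087 - 2686)/(2816 + (19/58 + 28/(-94))))*98 = -4773/(2816 + (19*(1/58) + 28*(-1/94)))*98 = -4773/(2816 + (19/58 - 14/47))*98 = -4773/(2816 + 81/2726)*98 = -4773/7676497/2726*98 = -4773*2726/7676497*98 = -13011198/7676497*98 = -1275097404/7676497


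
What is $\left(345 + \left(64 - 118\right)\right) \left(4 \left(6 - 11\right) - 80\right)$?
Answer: $-29100$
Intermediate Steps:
$\left(345 + \left(64 - 118\right)\right) \left(4 \left(6 - 11\right) - 80\right) = \left(345 - 54\right) \left(4 \left(-5\right) - 80\right) = 291 \left(-20 - 80\right) = 291 \left(-100\right) = -29100$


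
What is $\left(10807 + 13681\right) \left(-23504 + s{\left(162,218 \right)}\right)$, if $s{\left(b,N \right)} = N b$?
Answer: $289252256$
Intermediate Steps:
$\left(10807 + 13681\right) \left(-23504 + s{\left(162,218 \right)}\right) = \left(10807 + 13681\right) \left(-23504 + 218 \cdot 162\right) = 24488 \left(-23504 + 35316\right) = 24488 \cdot 11812 = 289252256$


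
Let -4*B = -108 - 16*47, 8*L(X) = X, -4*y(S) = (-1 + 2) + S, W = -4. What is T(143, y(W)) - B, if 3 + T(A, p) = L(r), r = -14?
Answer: -879/4 ≈ -219.75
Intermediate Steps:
y(S) = -¼ - S/4 (y(S) = -((-1 + 2) + S)/4 = -(1 + S)/4 = -¼ - S/4)
L(X) = X/8
T(A, p) = -19/4 (T(A, p) = -3 + (⅛)*(-14) = -3 - 7/4 = -19/4)
B = 215 (B = -(-108 - 16*47)/4 = -(-108 - 752)/4 = -¼*(-860) = 215)
T(143, y(W)) - B = -19/4 - 1*215 = -19/4 - 215 = -879/4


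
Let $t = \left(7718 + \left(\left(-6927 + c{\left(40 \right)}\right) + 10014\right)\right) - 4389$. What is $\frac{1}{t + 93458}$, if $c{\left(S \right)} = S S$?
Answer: $\frac{1}{101474} \approx 9.8547 \cdot 10^{-6}$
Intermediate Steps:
$c{\left(S \right)} = S^{2}$
$t = 8016$ ($t = \left(7718 + \left(\left(-6927 + 40^{2}\right) + 10014\right)\right) - 4389 = \left(7718 + \left(\left(-6927 + 1600\right) + 10014\right)\right) - 4389 = \left(7718 + \left(-5327 + 10014\right)\right) - 4389 = \left(7718 + 4687\right) - 4389 = 12405 - 4389 = 8016$)
$\frac{1}{t + 93458} = \frac{1}{8016 + 93458} = \frac{1}{101474}$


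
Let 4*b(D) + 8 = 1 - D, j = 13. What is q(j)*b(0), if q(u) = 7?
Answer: -49/4 ≈ -12.250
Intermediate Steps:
b(D) = -7/4 - D/4 (b(D) = -2 + (1 - D)/4 = -2 + (1/4 - D/4) = -7/4 - D/4)
q(j)*b(0) = 7*(-7/4 - 1/4*0) = 7*(-7/4 + 0) = 7*(-7/4) = -49/4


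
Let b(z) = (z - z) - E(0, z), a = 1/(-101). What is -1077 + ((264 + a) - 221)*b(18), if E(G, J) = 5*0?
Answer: -1077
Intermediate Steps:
E(G, J) = 0
a = -1/101 ≈ -0.0099010
b(z) = 0 (b(z) = (z - z) - 1*0 = 0 + 0 = 0)
-1077 + ((264 + a) - 221)*b(18) = -1077 + ((264 - 1/101) - 221)*0 = -1077 + (26663/101 - 221)*0 = -1077 + (4342/101)*0 = -1077 + 0 = -1077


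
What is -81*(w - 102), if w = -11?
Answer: 9153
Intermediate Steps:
-81*(w - 102) = -81*(-11 - 102) = -81*(-113) = 9153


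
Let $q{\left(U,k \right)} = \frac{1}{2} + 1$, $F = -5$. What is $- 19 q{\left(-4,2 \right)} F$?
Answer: $\frac{285}{2} \approx 142.5$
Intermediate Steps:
$q{\left(U,k \right)} = \frac{3}{2}$ ($q{\left(U,k \right)} = \frac{1}{2} + 1 = \frac{3}{2}$)
$- 19 q{\left(-4,2 \right)} F = \left(-19\right) \frac{3}{2} \left(-5\right) = \left(- \frac{57}{2}\right) \left(-5\right) = \frac{285}{2}$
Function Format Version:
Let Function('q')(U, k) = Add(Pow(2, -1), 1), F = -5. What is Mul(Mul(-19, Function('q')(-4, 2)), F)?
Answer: Rational(285, 2) ≈ 142.50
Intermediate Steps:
Function('q')(U, k) = Rational(3, 2) (Function('q')(U, k) = Add(Rational(1, 2), 1) = Rational(3, 2))
Mul(Mul(-19, Function('q')(-4, 2)), F) = Mul(Mul(-19, Rational(3, 2)), -5) = Mul(Rational(-57, 2), -5) = Rational(285, 2)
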